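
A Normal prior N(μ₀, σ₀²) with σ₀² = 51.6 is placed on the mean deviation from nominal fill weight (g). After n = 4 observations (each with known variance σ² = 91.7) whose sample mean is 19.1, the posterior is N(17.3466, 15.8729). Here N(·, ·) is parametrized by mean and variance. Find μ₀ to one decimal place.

μ₀ = 13.4

The posterior mean is a precision-weighted average: μ_n = (τ₀μ₀ + τ_data·x̄)/(τ₀+τ_data), with τ₀=1/σ₀² and τ_data=n/σ².
Here τ₀ = 1/51.6 = 0.019380 and τ_data = 4/91.7 = 0.043621, so τ_n = 0.063001.
Rearranging for μ₀: μ₀ = (μ_n·τ_n − τ_data·x̄)/τ₀ = (17.3466·0.063001 − 0.043621·19.1) / 0.019380 = 0.259692/0.019380 ≈ 13.4.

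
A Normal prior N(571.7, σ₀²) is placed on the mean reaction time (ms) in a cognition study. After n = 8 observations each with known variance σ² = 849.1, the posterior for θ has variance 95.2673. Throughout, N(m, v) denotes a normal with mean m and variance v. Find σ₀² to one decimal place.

σ₀² = 930.2

Posterior precision equals prior precision plus data precision: 1/σ_n² = 1/σ₀² + n/σ².
So 1/σ₀² = 1/95.2673 − 8/849.1 = 0.010497 − 0.009422 = 0.001075.
Hence σ₀² = 1/0.001075 ≈ 930.2.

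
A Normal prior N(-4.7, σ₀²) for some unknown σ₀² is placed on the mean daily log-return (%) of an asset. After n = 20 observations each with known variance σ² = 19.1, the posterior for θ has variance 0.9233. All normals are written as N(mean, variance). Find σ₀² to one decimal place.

σ₀² = 27.8

For the Normal–Normal model with known σ², precisions add: τ_n = τ₀ + n/σ².
So 1/σ₀² = 1/0.9233 − 20/19.1 = 1.083072 − 1.047120 = 0.035952.
Hence σ₀² = 1/0.035952 ≈ 27.8.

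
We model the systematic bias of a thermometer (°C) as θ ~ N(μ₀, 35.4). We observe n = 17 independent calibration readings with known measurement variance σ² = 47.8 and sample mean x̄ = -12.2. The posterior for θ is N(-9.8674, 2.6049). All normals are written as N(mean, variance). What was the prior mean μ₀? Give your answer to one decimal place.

μ₀ = 19.5

With known observation variance, the Normal–Normal posterior has precision τ_n = τ₀ + n/σ² and mean μ_n = (τ₀μ₀ + (n/σ²)x̄)/τ_n.
Here τ₀ = 1/35.4 = 0.028249 and τ_data = 17/47.8 = 0.355649, so τ_n = 0.383898.
Rearranging for μ₀: μ₀ = (μ_n·τ_n − τ_data·x̄)/τ₀ = (-9.8674·0.383898 − 0.355649·-12.2) / 0.028249 = 0.550843/0.028249 ≈ 19.5.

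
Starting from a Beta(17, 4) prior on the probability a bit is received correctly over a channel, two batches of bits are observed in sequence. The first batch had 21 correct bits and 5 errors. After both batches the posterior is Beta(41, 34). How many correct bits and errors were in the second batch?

Because Beta–binomial updating is additive in the counts, the combined data contributed (α_post−α_prior, β_post−β_prior) successes and failures.
Total across both batches: 41−17=24 correct bits, 34−4=30 errors.
Subtract the first batch: 24−21=3 correct bits and 30−5=25 errors.

3 correct bits and 25 errors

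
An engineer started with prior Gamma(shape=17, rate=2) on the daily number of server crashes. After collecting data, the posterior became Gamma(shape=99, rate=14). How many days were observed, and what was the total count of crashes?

n = 12 days with total 82 crashes

A Gamma(α, β) prior (rate parametrization) on a Poisson rate with n observations summing to S gives posterior Gamma(α+S, β+n).
Matching: Σxᵢ = 99 − 17 = 82 and n = 14 − 2 = 12.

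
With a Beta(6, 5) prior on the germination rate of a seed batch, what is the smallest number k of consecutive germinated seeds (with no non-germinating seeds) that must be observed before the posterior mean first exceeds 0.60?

After k germinated seeds and 0 non-germinating seeds the posterior is Beta(6+k, 5), with mean (6+k)/(6+5+k).
Set (6+k)/(11+k) > 0.60 and solve: k > (0.60·11 − 6)/(1 − 0.60) = 1.500.
The smallest integer exceeding 1.500 is 2, and checking k=2: (8)/(13) = 0.6154 > 0.60.

k = 2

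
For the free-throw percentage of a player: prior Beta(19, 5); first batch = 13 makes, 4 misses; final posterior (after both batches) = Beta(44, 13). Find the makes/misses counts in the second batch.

Because Beta–binomial updating is additive in the counts, the combined data contributed (α_post−α_prior, β_post−β_prior) successes and failures.
Total across both batches: 44−19=25 makes, 13−5=8 misses.
Subtract the first batch: 25−13=12 makes and 8−4=4 misses.

12 makes and 4 misses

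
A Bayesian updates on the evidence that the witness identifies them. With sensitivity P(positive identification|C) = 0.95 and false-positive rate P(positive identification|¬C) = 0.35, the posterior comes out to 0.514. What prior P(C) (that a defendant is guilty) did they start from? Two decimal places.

In odds form, posterior odds = prior odds × likelihood ratio, so prior odds = posterior odds ÷ LR.
Posterior odds = 0.514/(1−0.514) = 1.0576. LR = 0.95/0.35 = 2.7143.
Prior odds = 1.0576/2.7143 = 0.3896, so P(C) = 0.3896/(1+0.3896) ≈ 0.28.

P(C) = 0.28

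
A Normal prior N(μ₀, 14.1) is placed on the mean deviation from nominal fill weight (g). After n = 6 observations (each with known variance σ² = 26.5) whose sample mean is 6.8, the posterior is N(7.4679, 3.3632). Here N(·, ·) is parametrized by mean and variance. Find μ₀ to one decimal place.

The posterior mean is a precision-weighted average: μ_n = (τ₀μ₀ + τ_data·x̄)/(τ₀+τ_data), with τ₀=1/σ₀² and τ_data=n/σ².
Here τ₀ = 1/14.1 = 0.070922 and τ_data = 6/26.5 = 0.226415, so τ_n = 0.297337.
Rearranging for μ₀: μ₀ = (μ_n·τ_n − τ_data·x̄)/τ₀ = (7.4679·0.297337 − 0.226415·6.8) / 0.070922 = 0.680861/0.070922 ≈ 9.6.

μ₀ = 9.6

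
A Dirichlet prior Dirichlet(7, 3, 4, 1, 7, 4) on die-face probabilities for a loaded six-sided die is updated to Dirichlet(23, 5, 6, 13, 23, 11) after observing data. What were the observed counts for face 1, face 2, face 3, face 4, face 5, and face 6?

counts (16, 2, 2, 12, 16, 7)

For a Dirichlet(α) prior with multinomial counts c, the posterior is Dirichlet(α + c) componentwise.
Counts are posterior − prior componentwise: 23−7=16, 5−3=2, 6−4=2, 13−1=12, 23−7=16, 11−4=7.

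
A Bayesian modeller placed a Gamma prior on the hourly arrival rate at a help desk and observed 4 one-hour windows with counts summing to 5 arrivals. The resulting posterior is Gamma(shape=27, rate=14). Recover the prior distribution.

A Gamma(α, β) prior (rate parametrization) on a Poisson rate with n observations summing to S gives posterior Gamma(α+S, β+n).
So α = 27 − 5 = 22 and β = 14 − 4 = 10.

Gamma(shape=22, rate=10)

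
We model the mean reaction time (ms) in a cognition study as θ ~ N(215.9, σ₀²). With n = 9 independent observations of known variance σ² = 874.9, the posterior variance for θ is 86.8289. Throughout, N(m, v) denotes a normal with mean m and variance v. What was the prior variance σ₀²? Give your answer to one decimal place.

σ₀² = 813.0

Posterior precision equals prior precision plus data precision: 1/σ_n² = 1/σ₀² + n/σ².
So 1/σ₀² = 1/86.8289 − 9/874.9 = 0.011517 − 0.010287 = 0.001230.
Hence σ₀² = 1/0.001230 ≈ 813.0.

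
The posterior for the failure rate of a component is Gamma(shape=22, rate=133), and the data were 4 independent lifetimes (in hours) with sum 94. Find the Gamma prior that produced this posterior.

Gamma(shape=18, rate=39)

For an exponential likelihood with a Gamma(α, β) prior on the rate, n observations with total T give posterior Gamma(α+n, β+T).
So α = 22 − 4 = 18 and β = 133 − 94 = 39.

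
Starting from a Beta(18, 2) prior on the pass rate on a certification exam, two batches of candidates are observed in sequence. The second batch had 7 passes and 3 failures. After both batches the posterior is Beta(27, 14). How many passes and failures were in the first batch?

2 passes and 9 failures

Because Beta–binomial updating is additive in the counts, the combined data contributed (α_post−α_prior, β_post−β_prior) successes and failures.
Total across both batches: 27−18=9 passes, 14−2=12 failures.
Subtract the second batch: 9−7=2 passes and 12−3=9 failures.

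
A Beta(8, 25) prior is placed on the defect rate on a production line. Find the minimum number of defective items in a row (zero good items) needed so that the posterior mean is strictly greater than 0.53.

After k defective items and 0 good items the posterior is Beta(8+k, 25), with mean (8+k)/(8+25+k).
Set (8+k)/(33+k) > 0.53 and solve: k > (0.53·33 − 8)/(1 − 0.53) = 20.191.
The smallest integer exceeding 20.191 is 21.

k = 21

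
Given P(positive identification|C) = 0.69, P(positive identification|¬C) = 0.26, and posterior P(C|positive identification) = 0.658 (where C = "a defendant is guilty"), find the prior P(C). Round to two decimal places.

P(C) = 0.42

In odds form, posterior odds = prior odds × likelihood ratio, so prior odds = posterior odds ÷ LR.
Posterior odds = 0.658/(1−0.658) = 1.9240. LR = 0.69/0.26 = 2.6538.
Prior odds = 1.9240/2.6538 = 0.7250, so P(C) = 0.7250/(1+0.7250) ≈ 0.42.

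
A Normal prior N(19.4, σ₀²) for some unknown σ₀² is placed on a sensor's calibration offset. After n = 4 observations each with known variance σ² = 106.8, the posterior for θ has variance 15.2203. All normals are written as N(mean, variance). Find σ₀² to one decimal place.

Posterior precision equals prior precision plus data precision: 1/σ_n² = 1/σ₀² + n/σ².
So 1/σ₀² = 1/15.2203 − 4/106.8 = 0.065702 − 0.037453 = 0.028249.
Hence σ₀² = 1/0.028249 ≈ 35.4.

σ₀² = 35.4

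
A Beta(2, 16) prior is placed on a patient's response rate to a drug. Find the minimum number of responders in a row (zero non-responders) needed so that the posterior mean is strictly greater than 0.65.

k = 28

After k responders and 0 non-responders the posterior is Beta(2+k, 16), with mean (2+k)/(2+16+k).
Set (2+k)/(18+k) > 0.65 and solve: k > (0.65·18 − 2)/(1 − 0.65) = 27.714.
The smallest integer exceeding 27.714 is 28.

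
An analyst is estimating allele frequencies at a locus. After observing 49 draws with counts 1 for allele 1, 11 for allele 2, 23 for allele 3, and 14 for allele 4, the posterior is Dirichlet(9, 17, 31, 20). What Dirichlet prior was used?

Dirichlet(8, 6, 8, 6)

For a Dirichlet(α) prior with multinomial counts c, the posterior is Dirichlet(α + c) componentwise.
Subtract each count from the matching posterior parameter: 9−1=8, 17−11=6, 31−23=8, 20−14=6.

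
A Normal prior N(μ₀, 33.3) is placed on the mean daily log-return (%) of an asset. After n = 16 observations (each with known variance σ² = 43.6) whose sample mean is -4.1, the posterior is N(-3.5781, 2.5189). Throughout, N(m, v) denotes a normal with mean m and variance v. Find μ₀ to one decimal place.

μ₀ = 2.8

With known observation variance, the Normal–Normal posterior has precision τ_n = τ₀ + n/σ² and mean μ_n = (τ₀μ₀ + (n/σ²)x̄)/τ_n.
Here τ₀ = 1/33.3 = 0.030030 and τ_data = 16/43.6 = 0.366972, so τ_n = 0.397002.
Rearranging for μ₀: μ₀ = (μ_n·τ_n − τ_data·x̄)/τ₀ = (-3.5781·0.397002 − 0.366972·-4.1) / 0.030030 = 0.084072/0.030030 ≈ 2.8.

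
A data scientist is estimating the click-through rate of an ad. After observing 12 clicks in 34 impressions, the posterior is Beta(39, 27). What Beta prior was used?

A Beta(α, β) prior with s successes and f failures in binomial data gives a Beta(α+s, β+f) posterior.
So α = 39 − 12 = 27 and β = 27 − 22 = 5.

Beta(27, 5)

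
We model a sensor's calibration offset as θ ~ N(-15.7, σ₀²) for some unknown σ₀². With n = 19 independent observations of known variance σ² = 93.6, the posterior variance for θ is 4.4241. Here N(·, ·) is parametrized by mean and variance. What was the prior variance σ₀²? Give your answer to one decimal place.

σ₀² = 43.4

For the Normal–Normal model with known σ², precisions add: τ_n = τ₀ + n/σ².
So 1/σ₀² = 1/4.4241 − 19/93.6 = 0.226035 − 0.202991 = 0.023044.
Hence σ₀² = 1/0.023044 ≈ 43.4.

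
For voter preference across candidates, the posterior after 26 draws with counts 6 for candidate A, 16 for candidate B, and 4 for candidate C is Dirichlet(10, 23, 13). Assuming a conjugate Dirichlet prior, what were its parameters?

Dirichlet(4, 7, 9)

For a Dirichlet(α) prior with multinomial counts c, the posterior is Dirichlet(α + c) componentwise.
Subtract each count from the matching posterior parameter: 10−6=4, 23−16=7, 13−4=9.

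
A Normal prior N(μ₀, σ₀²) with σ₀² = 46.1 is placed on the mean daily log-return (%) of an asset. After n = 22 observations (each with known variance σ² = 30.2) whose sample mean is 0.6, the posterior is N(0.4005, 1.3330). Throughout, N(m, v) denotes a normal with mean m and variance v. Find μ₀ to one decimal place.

μ₀ = -6.3

With known observation variance, the Normal–Normal posterior has precision τ_n = τ₀ + n/σ² and mean μ_n = (τ₀μ₀ + (n/σ²)x̄)/τ_n.
Here τ₀ = 1/46.1 = 0.021692 and τ_data = 22/30.2 = 0.728477, so τ_n = 0.750169.
Rearranging for μ₀: μ₀ = (μ_n·τ_n − τ_data·x̄)/τ₀ = (0.4005·0.750169 − 0.728477·0.6) / 0.021692 = -0.136644/0.021692 ≈ -6.3.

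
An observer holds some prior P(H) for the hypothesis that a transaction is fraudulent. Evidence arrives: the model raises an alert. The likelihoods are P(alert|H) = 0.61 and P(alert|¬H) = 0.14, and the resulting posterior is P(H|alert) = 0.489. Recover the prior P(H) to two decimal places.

In odds form, posterior odds = prior odds × likelihood ratio, so prior odds = posterior odds ÷ LR.
Posterior odds = 0.489/(1−0.489) = 0.9569. LR = 0.61/0.14 = 4.3571.
Prior odds = 0.9569/4.3571 = 0.2196, so P(H) = 0.2196/(1+0.2196) ≈ 0.18.

P(H) = 0.18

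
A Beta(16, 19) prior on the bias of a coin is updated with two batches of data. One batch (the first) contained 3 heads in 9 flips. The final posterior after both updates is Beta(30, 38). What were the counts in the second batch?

11 heads and 13 tails

Because Beta–binomial updating is additive in the counts, the combined data contributed (α_post−α_prior, β_post−β_prior) successes and failures.
Total across both batches: 30−16=14 heads, 38−19=19 tails.
Subtract the first batch: 14−3=11 heads and 19−6=13 tails.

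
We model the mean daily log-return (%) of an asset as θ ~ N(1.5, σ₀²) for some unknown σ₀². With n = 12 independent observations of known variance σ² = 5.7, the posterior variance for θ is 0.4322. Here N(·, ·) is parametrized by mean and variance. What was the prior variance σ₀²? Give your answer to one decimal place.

Posterior precision equals prior precision plus data precision: 1/σ_n² = 1/σ₀² + n/σ².
So 1/σ₀² = 1/0.4322 − 12/5.7 = 2.313744 − 2.105263 = 0.208481.
Hence σ₀² = 1/0.208481 ≈ 4.8.

σ₀² = 4.8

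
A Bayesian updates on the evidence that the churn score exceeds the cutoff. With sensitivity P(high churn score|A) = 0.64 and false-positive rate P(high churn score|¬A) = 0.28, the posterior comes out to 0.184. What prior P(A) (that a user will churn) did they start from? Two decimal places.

Bayes' rule in odds form gives O(A|E) = O(A)·[P(E|A)/P(E|¬A)], hence O(A) = O(A|E)/LR.
Posterior odds = 0.184/(1−0.184) = 0.2255. LR = 0.64/0.28 = 2.2857.
Prior odds = 0.2255/2.2857 = 0.0987, so P(A) = 0.0987/(1+0.0987) ≈ 0.09.

P(A) = 0.09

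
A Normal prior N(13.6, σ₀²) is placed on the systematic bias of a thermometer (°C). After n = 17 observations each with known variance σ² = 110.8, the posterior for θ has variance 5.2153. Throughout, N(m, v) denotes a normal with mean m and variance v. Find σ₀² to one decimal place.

For the Normal–Normal model with known σ², precisions add: τ_n = τ₀ + n/σ².
So 1/σ₀² = 1/5.2153 − 17/110.8 = 0.191744 − 0.153430 = 0.038314.
Hence σ₀² = 1/0.038314 ≈ 26.1.

σ₀² = 26.1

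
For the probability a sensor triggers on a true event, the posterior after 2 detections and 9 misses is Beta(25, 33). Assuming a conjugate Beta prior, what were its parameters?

Beta is conjugate to the binomial likelihood: posterior = Beta(α+s, β+f).
Subtract the data counts: 25−2=23, 33−9=24.

Beta(23, 24)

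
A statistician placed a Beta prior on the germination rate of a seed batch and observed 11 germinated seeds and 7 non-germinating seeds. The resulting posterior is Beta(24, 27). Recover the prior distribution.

Beta(13, 20)

A Beta(α, β) prior with s successes and f failures in binomial data gives a Beta(α+s, β+f) posterior.
Subtract the data counts: 24−11=13, 27−7=20.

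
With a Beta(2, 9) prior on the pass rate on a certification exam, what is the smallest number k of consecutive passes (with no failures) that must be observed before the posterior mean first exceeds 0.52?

k = 8

After k passes and 0 failures the posterior is Beta(2+k, 9), with mean (2+k)/(2+9+k).
Set (2+k)/(11+k) > 0.52 and solve: k > (0.52·11 − 2)/(1 − 0.52) = 7.750.
The smallest integer exceeding 7.750 is 8.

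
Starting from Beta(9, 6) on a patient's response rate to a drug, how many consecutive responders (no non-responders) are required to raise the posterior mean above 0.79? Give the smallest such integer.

After k responders and 0 non-responders the posterior is Beta(9+k, 6), with mean (9+k)/(9+6+k).
Set (9+k)/(15+k) > 0.79 and solve: k > (0.79·15 − 9)/(1 − 0.79) = 13.571.
The smallest integer exceeding 13.571 is 14.

k = 14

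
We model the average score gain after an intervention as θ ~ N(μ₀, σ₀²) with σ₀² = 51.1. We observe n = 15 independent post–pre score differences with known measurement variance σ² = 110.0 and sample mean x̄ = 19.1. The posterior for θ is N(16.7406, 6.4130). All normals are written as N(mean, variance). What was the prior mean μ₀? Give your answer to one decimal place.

μ₀ = 0.3

With known observation variance, the Normal–Normal posterior has precision τ_n = τ₀ + n/σ² and mean μ_n = (τ₀μ₀ + (n/σ²)x̄)/τ_n.
Here τ₀ = 1/51.1 = 0.019569 and τ_data = 15/110.0 = 0.136364, so τ_n = 0.155933.
Rearranging for μ₀: μ₀ = (μ_n·τ_n − τ_data·x̄)/τ₀ = (16.7406·0.155933 − 0.136364·19.1) / 0.019569 = 0.005860/0.019569 ≈ 0.3.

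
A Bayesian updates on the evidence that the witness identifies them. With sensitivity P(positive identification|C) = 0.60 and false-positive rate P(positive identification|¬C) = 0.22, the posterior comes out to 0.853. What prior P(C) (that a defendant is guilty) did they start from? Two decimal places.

P(C) = 0.68

Bayes' rule in odds form gives O(C|E) = O(C)·[P(E|C)/P(E|¬C)], hence O(C) = O(C|E)/LR.
Posterior odds = 0.853/(1−0.853) = 5.8027. LR = 0.60/0.22 = 2.7273.
Prior odds = 5.8027/2.7273 = 2.1276, so P(C) = 2.1276/(1+2.1276) ≈ 0.68.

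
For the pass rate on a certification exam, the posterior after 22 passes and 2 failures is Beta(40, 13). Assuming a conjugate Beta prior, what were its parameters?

Under Beta–binomial conjugacy the posterior parameters are (a+s, b+f).
Subtract the data counts: 40−22=18, 13−2=11.

Beta(18, 11)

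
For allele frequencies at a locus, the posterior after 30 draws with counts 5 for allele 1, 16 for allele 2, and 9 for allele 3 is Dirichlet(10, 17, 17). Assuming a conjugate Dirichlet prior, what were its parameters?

For a Dirichlet(α) prior with multinomial counts c, the posterior is Dirichlet(α + c) componentwise.
Subtract each count from the matching posterior parameter: 10−5=5, 17−16=1, 17−9=8.

Dirichlet(5, 1, 8)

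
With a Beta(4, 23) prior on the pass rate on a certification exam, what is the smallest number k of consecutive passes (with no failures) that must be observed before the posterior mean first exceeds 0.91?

k = 229

After k passes and 0 failures the posterior is Beta(4+k, 23), with mean (4+k)/(4+23+k).
Set (4+k)/(27+k) > 0.91 and solve: k > (0.91·27 − 4)/(1 − 0.91) = 228.556.
The smallest integer exceeding 228.556 is 229.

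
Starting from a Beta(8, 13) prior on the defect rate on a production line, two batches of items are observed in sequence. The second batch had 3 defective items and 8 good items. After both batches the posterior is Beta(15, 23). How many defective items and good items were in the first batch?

4 defective items and 2 good items

Sequential conjugate updates are equivalent to a single update on the pooled data, so total successes = posterior α − prior α and total failures = posterior β − prior β.
Total across both batches: 15−8=7 defective items, 23−13=10 good items.
Subtract the second batch: 7−3=4 defective items and 10−8=2 good items.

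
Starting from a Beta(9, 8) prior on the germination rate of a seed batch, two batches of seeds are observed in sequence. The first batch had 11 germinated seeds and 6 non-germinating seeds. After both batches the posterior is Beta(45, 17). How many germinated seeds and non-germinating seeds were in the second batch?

25 germinated seeds and 3 non-germinating seeds

Sequential conjugate updates are equivalent to a single update on the pooled data, so total successes = posterior α − prior α and total failures = posterior β − prior β.
Total across both batches: 45−9=36 germinated seeds, 17−8=9 non-germinating seeds.
Subtract the first batch: 36−11=25 germinated seeds and 9−6=3 non-germinating seeds.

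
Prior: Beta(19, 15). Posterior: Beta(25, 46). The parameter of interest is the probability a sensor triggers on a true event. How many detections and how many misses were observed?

6 detections and 31 misses

Beta is conjugate to the binomial likelihood: posterior = Beta(α+s, β+f).
Match parameters: s=25−19=6, f=46−15=31.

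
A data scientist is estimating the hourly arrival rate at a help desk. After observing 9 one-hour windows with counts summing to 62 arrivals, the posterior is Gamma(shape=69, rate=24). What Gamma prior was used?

Gamma(shape=7, rate=15)

A Gamma(α, β) prior (rate parametrization) on a Poisson rate with n observations summing to S gives posterior Gamma(α+S, β+n).
So α = 69 − 62 = 7 and β = 24 − 9 = 15.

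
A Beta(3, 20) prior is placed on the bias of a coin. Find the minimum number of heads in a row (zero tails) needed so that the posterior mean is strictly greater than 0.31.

After k heads and 0 tails the posterior is Beta(3+k, 20), with mean (3+k)/(3+20+k).
Set (3+k)/(23+k) > 0.31 and solve: k > (0.31·23 − 3)/(1 − 0.31) = 5.986.
The smallest integer exceeding 5.986 is 6.

k = 6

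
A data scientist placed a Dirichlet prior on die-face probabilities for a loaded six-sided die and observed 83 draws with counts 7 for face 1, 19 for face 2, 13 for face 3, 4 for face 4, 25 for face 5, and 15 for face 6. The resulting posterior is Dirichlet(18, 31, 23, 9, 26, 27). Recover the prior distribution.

Dirichlet(11, 12, 10, 5, 1, 12)

For a Dirichlet(α) prior with multinomial counts c, the posterior is Dirichlet(α + c) componentwise.
Subtract each count from the matching posterior parameter: 18−7=11, 31−19=12, 23−13=10, 9−4=5, 26−25=1, 27−15=12.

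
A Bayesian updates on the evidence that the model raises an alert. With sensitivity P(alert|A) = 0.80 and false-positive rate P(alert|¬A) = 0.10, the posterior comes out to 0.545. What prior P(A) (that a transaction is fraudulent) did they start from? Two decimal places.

P(A) = 0.13

In odds form, posterior odds = prior odds × likelihood ratio, so prior odds = posterior odds ÷ LR.
Posterior odds = 0.545/(1−0.545) = 1.1978. LR = 0.80/0.10 = 8.0000.
Prior odds = 1.1978/8.0000 = 0.1497, so P(A) = 0.1497/(1+0.1497) ≈ 0.13.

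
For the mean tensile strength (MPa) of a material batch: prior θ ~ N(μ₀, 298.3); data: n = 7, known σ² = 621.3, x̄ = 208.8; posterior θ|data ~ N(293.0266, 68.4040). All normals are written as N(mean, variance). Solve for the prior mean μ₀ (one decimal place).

With known observation variance, the Normal–Normal posterior has precision τ_n = τ₀ + n/σ² and mean μ_n = (τ₀μ₀ + (n/σ²)x̄)/τ_n.
Here τ₀ = 1/298.3 = 0.003352 and τ_data = 7/621.3 = 0.011267, so τ_n = 0.014619.
Rearranging for μ₀: μ₀ = (μ_n·τ_n − τ_data·x̄)/τ₀ = (293.0266·0.014619 − 0.011267·208.8) / 0.003352 = 1.931206/0.003352 ≈ 576.1.

μ₀ = 576.1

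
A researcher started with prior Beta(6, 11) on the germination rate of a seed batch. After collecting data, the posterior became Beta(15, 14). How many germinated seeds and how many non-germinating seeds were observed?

A Beta(a, b) prior with s successes and f failures in binomial data gives a Beta(a+s, b+f) posterior.
So s = 15 − 6 = 9 and f = 14 − 11 = 3.

9 germinated seeds and 3 non-germinating seeds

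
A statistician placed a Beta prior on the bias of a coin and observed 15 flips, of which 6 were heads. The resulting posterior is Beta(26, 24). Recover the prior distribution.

Under Beta–binomial conjugacy the posterior parameters are (α+s, β+f).
So α = 26 − 6 = 20 and β = 24 − 9 = 15.

Beta(20, 15)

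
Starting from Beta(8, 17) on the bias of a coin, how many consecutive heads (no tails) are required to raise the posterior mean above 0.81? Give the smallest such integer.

k = 65

After k heads and 0 tails the posterior is Beta(8+k, 17), with mean (8+k)/(8+17+k).
Set (8+k)/(25+k) > 0.81 and solve: k > (0.81·25 − 8)/(1 − 0.81) = 64.474.
The smallest integer exceeding 64.474 is 65, and checking k=65: (73)/(90) = 0.8111 > 0.81.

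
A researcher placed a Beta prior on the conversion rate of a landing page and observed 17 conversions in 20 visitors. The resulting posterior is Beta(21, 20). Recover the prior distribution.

Under Beta–binomial conjugacy the posterior parameters are (a+s, b+f).
Subtract the data counts: 21−17=4, 20−3=17.

Beta(4, 17)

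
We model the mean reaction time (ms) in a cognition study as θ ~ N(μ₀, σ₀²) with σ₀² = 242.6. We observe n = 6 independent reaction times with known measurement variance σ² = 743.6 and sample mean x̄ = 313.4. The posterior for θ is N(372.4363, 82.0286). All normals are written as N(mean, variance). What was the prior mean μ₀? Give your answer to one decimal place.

μ₀ = 488.0

With known observation variance, the Normal–Normal posterior has precision τ_n = τ₀ + n/σ² and mean μ_n = (τ₀μ₀ + (n/σ²)x̄)/τ_n.
Here τ₀ = 1/242.6 = 0.004122 and τ_data = 6/743.6 = 0.008069, so τ_n = 0.012191.
Rearranging for μ₀: μ₀ = (μ_n·τ_n − τ_data·x̄)/τ₀ = (372.4363·0.012191 − 0.008069·313.4) / 0.004122 = 2.011546/0.004122 ≈ 488.0.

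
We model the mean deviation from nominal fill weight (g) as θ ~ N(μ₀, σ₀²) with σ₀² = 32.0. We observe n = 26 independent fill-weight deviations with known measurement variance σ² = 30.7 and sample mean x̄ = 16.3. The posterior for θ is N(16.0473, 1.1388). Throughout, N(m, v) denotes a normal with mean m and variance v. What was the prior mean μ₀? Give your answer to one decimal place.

μ₀ = 9.2

With known observation variance, the Normal–Normal posterior has precision τ_n = τ₀ + n/σ² and mean μ_n = (τ₀μ₀ + (n/σ²)x̄)/τ_n.
Here τ₀ = 1/32.0 = 0.031250 and τ_data = 26/30.7 = 0.846906, so τ_n = 0.878156.
Rearranging for μ₀: μ₀ = (μ_n·τ_n − τ_data·x̄)/τ₀ = (16.0473·0.878156 − 0.846906·16.3) / 0.031250 = 0.287465/0.031250 ≈ 9.2.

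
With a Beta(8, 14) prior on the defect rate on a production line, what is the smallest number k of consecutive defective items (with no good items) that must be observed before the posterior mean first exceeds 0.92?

k = 154

After k defective items and 0 good items the posterior is Beta(8+k, 14), with mean (8+k)/(8+14+k).
Set (8+k)/(22+k) > 0.92 and solve: k > (0.92·22 − 8)/(1 − 0.92) = 153.000.
The smallest integer exceeding 153.000 is 154, and checking k=154: (162)/(176) = 0.9205 > 0.92.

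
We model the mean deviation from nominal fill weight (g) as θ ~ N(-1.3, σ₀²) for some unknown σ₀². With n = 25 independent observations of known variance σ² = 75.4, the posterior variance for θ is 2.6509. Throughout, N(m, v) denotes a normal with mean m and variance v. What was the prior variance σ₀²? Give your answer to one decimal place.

Posterior precision equals prior precision plus data precision: 1/σ_n² = 1/σ₀² + n/σ².
So 1/σ₀² = 1/2.6509 − 25/75.4 = 0.377230 − 0.331565 = 0.045665.
Hence σ₀² = 1/0.045665 ≈ 21.9.

σ₀² = 21.9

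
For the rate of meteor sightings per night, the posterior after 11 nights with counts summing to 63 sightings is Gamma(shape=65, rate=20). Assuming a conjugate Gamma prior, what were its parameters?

Gamma(shape=2, rate=9)

A Gamma(α, β) prior (rate parametrization) on a Poisson rate with n observations summing to S gives posterior Gamma(α+S, β+n).
So α = 65 − 63 = 2 and β = 20 − 11 = 9.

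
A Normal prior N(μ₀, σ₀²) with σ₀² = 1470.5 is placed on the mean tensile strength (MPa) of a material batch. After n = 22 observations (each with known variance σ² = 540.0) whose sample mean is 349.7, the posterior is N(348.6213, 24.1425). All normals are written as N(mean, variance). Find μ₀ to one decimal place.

With known observation variance, the Normal–Normal posterior has precision τ_n = τ₀ + n/σ² and mean μ_n = (τ₀μ₀ + (n/σ²)x̄)/τ_n.
Here τ₀ = 1/1470.5 = 0.000680 and τ_data = 22/540.0 = 0.040741, so τ_n = 0.041421.
Rearranging for μ₀: μ₀ = (μ_n·τ_n − τ_data·x̄)/τ₀ = (348.6213·0.041421 − 0.040741·349.7) / 0.000680 = 0.193115/0.000680 ≈ 284.0.

μ₀ = 284.0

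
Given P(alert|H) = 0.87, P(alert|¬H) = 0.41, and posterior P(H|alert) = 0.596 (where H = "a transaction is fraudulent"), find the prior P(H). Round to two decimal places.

In odds form, posterior odds = prior odds × likelihood ratio, so prior odds = posterior odds ÷ LR.
Posterior odds = 0.596/(1−0.596) = 1.4752. LR = 0.87/0.41 = 2.1220.
Prior odds = 1.4752/2.1220 = 0.6952, so P(H) = 0.6952/(1+0.6952) ≈ 0.41.

P(H) = 0.41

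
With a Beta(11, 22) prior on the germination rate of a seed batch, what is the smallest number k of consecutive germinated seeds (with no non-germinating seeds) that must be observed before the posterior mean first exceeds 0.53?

After k germinated seeds and 0 non-germinating seeds the posterior is Beta(11+k, 22), with mean (11+k)/(11+22+k).
Set (11+k)/(33+k) > 0.53 and solve: k > (0.53·33 − 11)/(1 − 0.53) = 13.809.
The smallest integer exceeding 13.809 is 14.

k = 14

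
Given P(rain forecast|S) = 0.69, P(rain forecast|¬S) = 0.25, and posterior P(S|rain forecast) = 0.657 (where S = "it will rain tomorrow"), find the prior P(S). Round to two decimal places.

P(S) = 0.41

In odds form, posterior odds = prior odds × likelihood ratio, so prior odds = posterior odds ÷ LR.
Posterior odds = 0.657/(1−0.657) = 1.9155. LR = 0.69/0.25 = 2.7600.
Prior odds = 1.9155/2.7600 = 0.6940, so P(S) = 0.6940/(1+0.6940) ≈ 0.41.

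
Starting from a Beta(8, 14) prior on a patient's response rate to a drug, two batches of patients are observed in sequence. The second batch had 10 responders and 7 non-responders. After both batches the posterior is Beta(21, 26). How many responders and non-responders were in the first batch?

3 responders and 5 non-responders

Because Beta–binomial updating is additive in the counts, the combined data contributed (α_post−α_prior, β_post−β_prior) successes and failures.
Total across both batches: 21−8=13 responders, 26−14=12 non-responders.
Subtract the second batch: 13−10=3 responders and 12−7=5 non-responders.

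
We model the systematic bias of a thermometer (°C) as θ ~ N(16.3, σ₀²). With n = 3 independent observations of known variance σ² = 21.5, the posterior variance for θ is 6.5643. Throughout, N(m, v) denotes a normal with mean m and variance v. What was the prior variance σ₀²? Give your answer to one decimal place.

σ₀² = 78.1

For the Normal–Normal model with known σ², precisions add: τ_n = τ₀ + n/σ².
So 1/σ₀² = 1/6.5643 − 3/21.5 = 0.152339 − 0.139535 = 0.012804.
Hence σ₀² = 1/0.012804 ≈ 78.1.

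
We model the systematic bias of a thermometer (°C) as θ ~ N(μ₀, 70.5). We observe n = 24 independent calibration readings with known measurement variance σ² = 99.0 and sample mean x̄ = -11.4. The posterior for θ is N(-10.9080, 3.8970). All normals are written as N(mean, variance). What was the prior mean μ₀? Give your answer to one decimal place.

μ₀ = -2.5

The posterior mean is a precision-weighted average: μ_n = (τ₀μ₀ + τ_data·x̄)/(τ₀+τ_data), with τ₀=1/σ₀² and τ_data=n/σ².
Here τ₀ = 1/70.5 = 0.014184 and τ_data = 24/99.0 = 0.242424, so τ_n = 0.256608.
Rearranging for μ₀: μ₀ = (μ_n·τ_n − τ_data·x̄)/τ₀ = (-10.9080·0.256608 − 0.242424·-11.4) / 0.014184 = -0.035446/0.014184 ≈ -2.5.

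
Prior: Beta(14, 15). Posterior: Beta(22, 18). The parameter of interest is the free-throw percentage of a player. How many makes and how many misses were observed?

8 makes and 3 misses

A Beta(α, β) prior with s successes and f failures in binomial data gives a Beta(α+s, β+f) posterior.
Match parameters: s=22−14=8, f=18−15=3.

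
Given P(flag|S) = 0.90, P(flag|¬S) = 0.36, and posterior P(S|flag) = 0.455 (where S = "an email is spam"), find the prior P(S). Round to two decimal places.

Bayes' rule in odds form gives O(S|E) = O(S)·[P(E|S)/P(E|¬S)], hence O(S) = O(S|E)/LR.
Posterior odds = 0.455/(1−0.455) = 0.8349. LR = 0.90/0.36 = 2.5000.
Prior odds = 0.8349/2.5000 = 0.3340, so P(S) = 0.3340/(1+0.3340) ≈ 0.25.

P(S) = 0.25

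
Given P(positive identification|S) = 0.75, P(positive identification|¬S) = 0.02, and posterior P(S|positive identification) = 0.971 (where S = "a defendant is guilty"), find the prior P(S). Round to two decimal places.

P(S) = 0.47

Bayes' rule in odds form gives O(S|E) = O(S)·[P(E|S)/P(E|¬S)], hence O(S) = O(S|E)/LR.
Posterior odds = 0.971/(1−0.971) = 33.4828. LR = 0.75/0.02 = 37.5000.
Prior odds = 33.4828/37.5000 = 0.8929, so P(S) = 0.8929/(1+0.8929) ≈ 0.47.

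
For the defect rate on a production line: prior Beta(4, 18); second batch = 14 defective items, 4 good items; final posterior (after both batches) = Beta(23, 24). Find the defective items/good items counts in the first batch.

5 defective items and 2 good items

Because Beta–binomial updating is additive in the counts, the combined data contributed (α_post−α_prior, β_post−β_prior) successes and failures.
Total across both batches: 23−4=19 defective items, 24−18=6 good items.
Subtract the second batch: 19−14=5 defective items and 6−4=2 good items.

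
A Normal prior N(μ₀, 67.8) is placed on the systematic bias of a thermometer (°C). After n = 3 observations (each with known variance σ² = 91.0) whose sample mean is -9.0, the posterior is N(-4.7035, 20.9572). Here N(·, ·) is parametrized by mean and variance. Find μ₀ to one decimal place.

μ₀ = 4.9

The posterior mean is a precision-weighted average: μ_n = (τ₀μ₀ + τ_data·x̄)/(τ₀+τ_data), with τ₀=1/σ₀² and τ_data=n/σ².
Here τ₀ = 1/67.8 = 0.014749 and τ_data = 3/91.0 = 0.032967, so τ_n = 0.047716.
Rearranging for μ₀: μ₀ = (μ_n·τ_n − τ_data·x̄)/τ₀ = (-4.7035·0.047716 − 0.032967·-9.0) / 0.014749 = 0.072271/0.014749 ≈ 4.9.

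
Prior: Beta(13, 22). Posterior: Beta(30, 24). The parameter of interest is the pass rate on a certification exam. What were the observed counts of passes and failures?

A Beta(α, β) prior with s successes and f failures in binomial data gives a Beta(α+s, β+f) posterior.
Match parameters: s=30−13=17, f=24−22=2.

17 passes and 2 failures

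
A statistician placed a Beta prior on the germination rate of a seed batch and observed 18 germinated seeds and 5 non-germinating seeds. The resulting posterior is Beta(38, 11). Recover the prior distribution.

Under Beta–binomial conjugacy the posterior parameters are (a+s, b+f).
So a = 38 − 18 = 20 and b = 11 − 5 = 6.

Beta(20, 6)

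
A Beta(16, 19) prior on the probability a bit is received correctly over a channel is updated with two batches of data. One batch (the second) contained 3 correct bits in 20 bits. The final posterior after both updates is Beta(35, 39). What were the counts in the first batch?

Because Beta–binomial updating is additive in the counts, the combined data contributed (α_post−α_prior, β_post−β_prior) successes and failures.
Total across both batches: 35−16=19 correct bits, 39−19=20 errors.
Subtract the second batch: 19−3=16 correct bits and 20−17=3 errors.

16 correct bits and 3 errors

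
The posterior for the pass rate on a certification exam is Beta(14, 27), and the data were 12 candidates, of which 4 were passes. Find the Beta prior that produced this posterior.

Beta(10, 19)

A Beta(α, β) prior with s successes and f failures in binomial data gives a Beta(α+s, β+f) posterior.
Subtract the data counts: 14−4=10, 27−8=19.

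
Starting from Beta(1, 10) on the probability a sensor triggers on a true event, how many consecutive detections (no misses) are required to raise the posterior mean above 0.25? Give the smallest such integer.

After k detections and 0 misses the posterior is Beta(1+k, 10), with mean (1+k)/(1+10+k).
Set (1+k)/(11+k) > 0.25 and solve: k > (0.25·11 − 1)/(1 − 0.25) = 2.333.
The smallest integer exceeding 2.333 is 3, and checking k=3: (4)/(14) = 0.2857 > 0.25.

k = 3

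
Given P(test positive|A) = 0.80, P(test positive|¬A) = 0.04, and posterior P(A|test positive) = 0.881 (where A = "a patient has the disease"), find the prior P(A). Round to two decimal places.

P(A) = 0.27

Bayes' rule in odds form gives O(A|E) = O(A)·[P(E|A)/P(E|¬A)], hence O(A) = O(A|E)/LR.
Posterior odds = 0.881/(1−0.881) = 7.4034. LR = 0.80/0.04 = 20.0000.
Prior odds = 7.4034/20.0000 = 0.3702, so P(A) = 0.3702/(1+0.3702) ≈ 0.27.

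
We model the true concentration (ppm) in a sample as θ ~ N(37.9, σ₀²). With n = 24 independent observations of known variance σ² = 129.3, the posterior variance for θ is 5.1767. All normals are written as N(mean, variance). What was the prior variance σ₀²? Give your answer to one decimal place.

σ₀² = 132.3

Posterior precision equals prior precision plus data precision: 1/σ_n² = 1/σ₀² + n/σ².
So 1/σ₀² = 1/5.1767 − 24/129.3 = 0.193173 − 0.185615 = 0.007558.
Hence σ₀² = 1/0.007558 ≈ 132.3.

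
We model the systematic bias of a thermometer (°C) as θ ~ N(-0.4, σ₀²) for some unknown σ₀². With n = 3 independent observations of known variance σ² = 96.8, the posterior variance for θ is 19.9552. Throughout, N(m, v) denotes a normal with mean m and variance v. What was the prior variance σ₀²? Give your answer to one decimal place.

Posterior precision equals prior precision plus data precision: 1/σ_n² = 1/σ₀² + n/σ².
So 1/σ₀² = 1/19.9552 − 3/96.8 = 0.050112 − 0.030992 = 0.019120.
Hence σ₀² = 1/0.019120 ≈ 52.3.

σ₀² = 52.3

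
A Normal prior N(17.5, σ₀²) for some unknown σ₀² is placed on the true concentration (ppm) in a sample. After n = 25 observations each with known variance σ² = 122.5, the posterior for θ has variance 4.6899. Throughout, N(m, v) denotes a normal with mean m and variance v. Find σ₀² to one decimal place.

Posterior precision equals prior precision plus data precision: 1/σ_n² = 1/σ₀² + n/σ².
So 1/σ₀² = 1/4.6899 − 25/122.5 = 0.213224 − 0.204082 = 0.009142.
Hence σ₀² = 1/0.009142 ≈ 109.4.

σ₀² = 109.4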